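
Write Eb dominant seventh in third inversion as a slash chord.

Third inversion of Eb dominant seventh has the seventh (Db) in the bass. As a slash chord: Eb7/Db.

Eb7/Db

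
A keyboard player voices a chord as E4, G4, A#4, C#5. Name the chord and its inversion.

The pitch classes E, G, A#, C# arrange in thirds as A#–C#–E–G: an A# diminished seventh chord.
With the fifth (E) in the bass, the chord is in second inversion (figured bass 4/3).

A# diminished seventh, second inversion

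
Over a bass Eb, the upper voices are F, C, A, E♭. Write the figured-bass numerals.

The notes Eb, F, C, A stack in thirds as F–A–C–Eb — an F dominant seventh chord. The bass Eb is the seventh, so this is third inversion: figured 4/2.

4/2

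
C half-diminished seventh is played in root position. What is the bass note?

In root position the root is lowest. For C half-diminished seventh (C–Eb–Gb–Bb) that is C.

C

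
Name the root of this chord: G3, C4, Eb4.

C

Reordering G, C, Eb into stacked thirds gives C–Eb–G; the bottom of that stack, C, is the root.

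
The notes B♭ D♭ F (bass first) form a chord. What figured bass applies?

The notes Bb, Db, F stack in thirds as Bb–Db–F — a Bb minor triad. The bass Bb is the root, so this is root position: figured 5/3.

5/3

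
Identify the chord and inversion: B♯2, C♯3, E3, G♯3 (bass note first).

C# minor-major seventh, third inversion

The distinct note names are B#, C#, E, G#. Stacked in thirds they read C#–E–G#–B#, which is a minor-major seventh chord on C#.
The lowest note is B#, the seventh of the chord, so this is third inversion (figured bass 4/2).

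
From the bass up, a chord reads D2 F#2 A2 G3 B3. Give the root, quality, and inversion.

Reducing to letter names: D, F#, A, G, B. These stack in thirds as G–B–D–F#–A — a G major ninth chord.
With the fifth (D) in the bass, the chord is in second inversion.

G major ninth, second inversion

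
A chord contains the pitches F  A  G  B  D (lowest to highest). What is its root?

G

Reordering F, A, G, B, D into stacked thirds gives G–B–D–F–A; the bottom of that stack, G, is the root.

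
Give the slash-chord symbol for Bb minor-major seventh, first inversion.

Bbm(maj7)/Db

First inversion of Bb minor-major seventh has the third (Db) in the bass. As a slash chord: Bbm(maj7)/Db.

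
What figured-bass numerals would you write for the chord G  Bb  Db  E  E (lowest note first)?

The notes G, Bb, Db, E stack in thirds as E–G–Bb–Db — an E diminished seventh chord. The bass G is the third, so this is first inversion: figured 6/5.

6/5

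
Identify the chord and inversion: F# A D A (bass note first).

D major, first inversion

The distinct note names are F#, A, D. Stacked in thirds they read D–F#–A, which is a major triad on D.
F# is the third of D major; third in the bass means first inversion (figured bass 6).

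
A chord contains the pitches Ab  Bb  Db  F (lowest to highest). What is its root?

Reordering Ab, Bb, Db, F into stacked thirds gives Bb–Db–F–Ab; the bottom of that stack, Bb, is the root.

Bb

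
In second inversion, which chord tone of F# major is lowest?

The fifth of F# major (F#–A#–C#) is C#; that is the bass in second inversion.

C#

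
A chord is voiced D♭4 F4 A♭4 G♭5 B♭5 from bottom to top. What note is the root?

Reordering Db, F, Ab, Gb, Bb into stacked thirds gives Gb–Bb–Db–F–Ab; the bottom of that stack, Gb, is the root.

Gb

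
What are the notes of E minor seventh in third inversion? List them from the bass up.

D, E, G, B

E minor seventh is E–G–B–D. Third inversion puts the seventh (D) in the bass, with the remaining tones above: D, E, G, B.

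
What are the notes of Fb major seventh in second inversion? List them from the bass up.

Spelling Fb major seventh: Fb–Ab–Cb–Eb. In second inversion the fifth is bass, giving Cb, Eb, Fb, Ab from the bottom.

Cb, Eb, Fb, Ab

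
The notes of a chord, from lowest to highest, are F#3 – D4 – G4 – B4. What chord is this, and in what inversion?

The pitch classes F#, D, G, B arrange in thirds as G–B–D–F#: a G major seventh chord.
The lowest note is F#, the seventh of the chord, so this is third inversion (figured bass 4/2).

G major seventh, third inversion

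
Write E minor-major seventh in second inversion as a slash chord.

Second inversion of E minor-major seventh has the fifth (B) in the bass. As a slash chord: Em(maj7)/B.

Em(maj7)/B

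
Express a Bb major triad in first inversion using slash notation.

Bb/D

First inversion of Bb major has the third (D) in the bass. As a slash chord: Bb/D.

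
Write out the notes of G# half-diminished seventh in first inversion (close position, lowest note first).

The chord tones are G#–B–D–F#. With the third (B) lowest for first inversion: B, D, F#, G#.

B, D, F#, G#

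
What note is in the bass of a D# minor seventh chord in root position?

D#

D# minor seventh is D#–F#–A#–C#. Root position places the root in the bass: D#.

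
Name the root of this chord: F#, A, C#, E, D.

D

F#, A, C#, E, D are the tones of a D major ninth chord (D–F#–A–C#–E), making D the root.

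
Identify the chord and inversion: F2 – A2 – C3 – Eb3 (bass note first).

The distinct note names are F, A, C, Eb. Stacked in thirds they read F–A–C–Eb, which is a dominant seventh chord on F.
With the root (F) in the bass, the chord is in root position (figured bass 7).

F dominant seventh, root position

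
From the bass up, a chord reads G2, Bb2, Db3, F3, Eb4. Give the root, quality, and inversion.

Reducing to letter names: G, Bb, Db, F, Eb. These stack in thirds as Eb–G–Bb–Db–F — an Eb dominant ninth chord.
The lowest note is G, the third of the chord, so this is first inversion.

Eb dominant ninth, first inversion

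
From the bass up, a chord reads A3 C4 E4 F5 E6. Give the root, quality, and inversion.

The pitch classes A, C, E, F arrange in thirds as F–A–C–E: an F major seventh chord.
With the third (A) in the bass, the chord is in first inversion (figured bass 6/5).

F major seventh, first inversion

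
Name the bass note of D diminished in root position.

D

The root of D diminished (D–F–Ab) is D; that is the bass in root position.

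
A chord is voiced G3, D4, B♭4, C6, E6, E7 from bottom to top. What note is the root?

The distinct letter names are G, D, Bb, C, E. Arranged as a stack of thirds they read C–E–G–Bb–D, so C is the root (a C dominant ninth chord).

C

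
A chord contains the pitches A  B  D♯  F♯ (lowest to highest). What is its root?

A, B, D#, F# are the tones of a B dominant seventh chord (B–D#–F#–A), making B the root.

B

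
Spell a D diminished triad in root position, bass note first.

D diminished is D–F–Ab. Root position puts the root (D) in the bass, with the remaining tones above: D, F, Ab.

D, F, Ab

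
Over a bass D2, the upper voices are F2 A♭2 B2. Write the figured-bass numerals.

6/5

The notes D, F, Ab, B stack in thirds as B–D–F–Ab — a B diminished seventh chord. The bass D is the third, so this is first inversion: figured 6/5.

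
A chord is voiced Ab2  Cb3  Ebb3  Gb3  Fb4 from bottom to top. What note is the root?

Reordering Ab, Cb, Ebb, Gb, Fb into stacked thirds gives Fb–Ab–Cb–Ebb–Gb; the bottom of that stack, Fb, is the root.

Fb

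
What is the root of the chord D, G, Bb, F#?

Reordering D, G, Bb, F# into stacked thirds gives G–Bb–D–F#; the bottom of that stack, G, is the root.

G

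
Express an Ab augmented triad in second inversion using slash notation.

Abaug/E

Second inversion of Ab augmented has the fifth (E) in the bass. As a slash chord: Abaug/E.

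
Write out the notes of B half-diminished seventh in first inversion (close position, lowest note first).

B half-diminished seventh is B–D–F–A. First inversion puts the third (D) in the bass, with the remaining tones above: D, F, A, B.

D, F, A, B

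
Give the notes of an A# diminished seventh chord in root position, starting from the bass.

The chord tones are A#–C#–E–G. With the root (A#) lowest for root position: A#, C#, E, G.

A#, C#, E, G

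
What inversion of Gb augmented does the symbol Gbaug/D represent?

second inversion

Gbaug/D means Gb augmented with D in the bass. D is the fifth of Gb augmented (Gb–Bb–D), so this is second inversion.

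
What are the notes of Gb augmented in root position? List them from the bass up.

The chord tones are Gb–Bb–D. With the root (Gb) lowest for root position: Gb, Bb, D.

Gb, Bb, D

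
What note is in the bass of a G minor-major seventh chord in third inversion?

F#

In third inversion the seventh is lowest. For G minor-major seventh (G–Bb–D–F#) that is F#.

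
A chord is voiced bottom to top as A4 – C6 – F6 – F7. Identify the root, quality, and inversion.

F major, first inversion

Reducing to letter names: A, C, F. These stack in thirds as F–A–C — an F major triad.
With the third (A) in the bass, the chord is in first inversion (figured bass 6).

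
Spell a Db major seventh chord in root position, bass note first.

Db, F, Ab, C

Spelling Db major seventh: Db–F–Ab–C. In root position the root is bass, giving Db, F, Ab, C from the bottom.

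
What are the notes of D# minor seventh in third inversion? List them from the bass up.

C#, D#, F#, A#

D# minor seventh is D#–F#–A#–C#. Third inversion puts the seventh (C#) in the bass, with the remaining tones above: C#, D#, F#, A#.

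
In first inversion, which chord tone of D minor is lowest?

In first inversion the third is lowest. For D minor (D–F–A) that is F.

F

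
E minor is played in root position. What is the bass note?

E minor is E–G–B. Root position places the root in the bass: E.

E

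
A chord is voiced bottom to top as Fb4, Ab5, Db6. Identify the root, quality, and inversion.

The distinct note names are Fb, Ab, Db. Stacked in thirds they read Db–Fb–Ab, which is a minor triad on Db.
With the third (Fb) in the bass, the chord is in first inversion (figured bass 6).

Db minor, first inversion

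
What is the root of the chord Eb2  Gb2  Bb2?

Eb

The distinct letter names are Eb, Gb, Bb. Arranged as a stack of thirds they read Eb–Gb–Bb, so Eb is the root (an Eb minor triad).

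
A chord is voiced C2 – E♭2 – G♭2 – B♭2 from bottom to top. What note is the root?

C

Reordering C, Eb, Gb, Bb into stacked thirds gives C–Eb–Gb–Bb; the bottom of that stack, C, is the root.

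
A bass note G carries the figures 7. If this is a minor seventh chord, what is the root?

The figures 7 mean the root of the chord is in the bass. If G is the root of a minor seventh chord, the root is G (chord tones G–Bb–D–F).

G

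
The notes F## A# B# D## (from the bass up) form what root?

B#

Reordering F##, A#, B#, D## into stacked thirds gives B#–D##–F##–A#; the bottom of that stack, B#, is the root.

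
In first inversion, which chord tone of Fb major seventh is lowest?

In first inversion the third is lowest. For Fb major seventh (Fb–Ab–Cb–Eb) that is Ab.

Ab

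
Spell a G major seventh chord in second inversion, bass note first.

D, F#, G, B

Spelling G major seventh: G–B–D–F#. In second inversion the fifth is bass, giving D, F#, G, B from the bottom.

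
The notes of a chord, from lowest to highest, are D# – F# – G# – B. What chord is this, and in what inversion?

The pitch classes D#, F#, G#, B arrange in thirds as G#–B–D#–F#: a G# minor seventh chord.
The lowest note is D#, the fifth of the chord, so this is second inversion (figured bass 4/3).

G# minor seventh, second inversion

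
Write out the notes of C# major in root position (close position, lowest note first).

C#, E#, G#

Spelling C# major: C#–E#–G#. In root position the root is bass, giving C#, E#, G# from the bottom.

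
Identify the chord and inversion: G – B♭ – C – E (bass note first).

C dominant seventh, second inversion

The pitch classes G, Bb, C, E arrange in thirds as C–E–G–Bb: a C dominant seventh chord.
The lowest note is G, the fifth of the chord, so this is second inversion (figured bass 4/3).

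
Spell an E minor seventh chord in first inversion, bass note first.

G, B, D, E

E minor seventh is E–G–B–D. First inversion puts the third (G) in the bass, with the remaining tones above: G, B, D, E.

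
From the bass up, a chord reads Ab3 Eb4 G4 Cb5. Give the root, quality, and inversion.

Reducing to letter names: Ab, Eb, G, Cb. These stack in thirds as Ab–Cb–Eb–G — an Ab minor-major seventh chord.
Ab is the root of Ab minor-major seventh; root in the bass means root position (figured bass 7).

Ab minor-major seventh, root position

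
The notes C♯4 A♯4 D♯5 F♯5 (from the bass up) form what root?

The distinct letter names are C#, A#, D#, F#. Arranged as a stack of thirds they read D#–F#–A#–C#, so D# is the root (a D# minor seventh chord).

D#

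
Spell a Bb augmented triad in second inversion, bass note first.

Bb augmented is Bb–D–F#. Second inversion puts the fifth (F#) in the bass, with the remaining tones above: F#, Bb, D.

F#, Bb, D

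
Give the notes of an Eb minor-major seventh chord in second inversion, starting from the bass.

Bb, D, Eb, Gb

The chord tones are Eb–Gb–Bb–D. With the fifth (Bb) lowest for second inversion: Bb, D, Eb, Gb.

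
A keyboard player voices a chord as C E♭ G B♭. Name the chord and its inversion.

The pitch classes C, Eb, G, Bb arrange in thirds as C–Eb–G–Bb: a C minor seventh chord.
C is the root of C minor seventh; root in the bass means root position (figured bass 7).

C minor seventh, root position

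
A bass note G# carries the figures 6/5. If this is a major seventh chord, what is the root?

The figures 6/5 mean the third of the chord is in the bass. If G# is the third of a major seventh chord, the root is E (chord tones E–G#–B–D#).

E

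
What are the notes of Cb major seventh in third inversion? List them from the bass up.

Bb, Cb, Eb, Gb

The chord tones are Cb–Eb–Gb–Bb. With the seventh (Bb) lowest for third inversion: Bb, Cb, Eb, Gb.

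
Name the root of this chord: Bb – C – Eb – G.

C

The distinct letter names are Bb, C, Eb, G. Arranged as a stack of thirds they read C–Eb–G–Bb, so C is the root (a C minor seventh chord).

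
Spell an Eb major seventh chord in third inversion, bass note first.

D, Eb, G, Bb

Spelling Eb major seventh: Eb–G–Bb–D. In third inversion the seventh is bass, giving D, Eb, G, Bb from the bottom.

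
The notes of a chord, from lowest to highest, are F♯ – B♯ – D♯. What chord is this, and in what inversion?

B# diminished, second inversion

Reducing to letter names: F#, B#, D#. These stack in thirds as B#–D#–F# — a B# diminished triad.
With the fifth (F#) in the bass, the chord is in second inversion (figured bass 6/4).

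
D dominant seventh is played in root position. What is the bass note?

D

In root position the root is lowest. For D dominant seventh (D–F#–A–C) that is D.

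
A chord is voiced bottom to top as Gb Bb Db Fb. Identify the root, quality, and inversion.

Gb dominant seventh, root position

Reducing to letter names: Gb, Bb, Db, Fb. These stack in thirds as Gb–Bb–Db–Fb — a Gb dominant seventh chord.
With the root (Gb) in the bass, the chord is in root position (figured bass 7).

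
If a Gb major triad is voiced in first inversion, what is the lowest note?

The third of Gb major (Gb–Bb–Db) is Bb; that is the bass in first inversion.

Bb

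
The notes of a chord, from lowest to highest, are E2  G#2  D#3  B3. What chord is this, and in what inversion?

The distinct note names are E, G#, D#, B. Stacked in thirds they read E–G#–B–D#, which is a major seventh chord on E.
The lowest note is E, the root of the chord, so this is root position (figured bass 7).

E major seventh, root position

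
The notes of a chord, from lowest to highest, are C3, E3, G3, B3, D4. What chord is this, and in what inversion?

C major ninth, root position

Reducing to letter names: C, E, G, B, D. These stack in thirds as C–E–G–B–D — a C major ninth chord.
The lowest note is C, the root of the chord, so this is root position.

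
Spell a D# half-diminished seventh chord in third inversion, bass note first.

Spelling D# half-diminished seventh: D#–F#–A–C#. In third inversion the seventh is bass, giving C#, D#, F#, A from the bottom.

C#, D#, F#, A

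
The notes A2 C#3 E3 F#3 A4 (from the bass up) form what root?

F#

The distinct letter names are A, C#, E, F#. Arranged as a stack of thirds they read F#–A–C#–E, so F# is the root (an F# minor seventh chord).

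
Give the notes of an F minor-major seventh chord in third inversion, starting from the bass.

E, F, Ab, C

Spelling F minor-major seventh: F–Ab–C–E. In third inversion the seventh is bass, giving E, F, Ab, C from the bottom.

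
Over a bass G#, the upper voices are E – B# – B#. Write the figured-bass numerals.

The notes G#, E, B# stack in thirds as E–G#–B# — an E augmented triad. The bass G# is the third, so this is first inversion: figured 6.

6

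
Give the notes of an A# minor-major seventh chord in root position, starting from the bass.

A#, C#, E#, G##

A# minor-major seventh is A#–C#–E#–G##. Root position puts the root (A#) in the bass, with the remaining tones above: A#, C#, E#, G##.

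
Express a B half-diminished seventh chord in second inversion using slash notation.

Bø7/F

Second inversion of B half-diminished seventh has the fifth (F) in the bass. As a slash chord: Bø7/F.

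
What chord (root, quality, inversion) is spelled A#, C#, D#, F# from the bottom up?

D# minor seventh, second inversion

The distinct note names are A#, C#, D#, F#. Stacked in thirds they read D#–F#–A#–C#, which is a minor seventh chord on D#.
A# is the fifth of D# minor seventh; fifth in the bass means second inversion (figured bass 4/3).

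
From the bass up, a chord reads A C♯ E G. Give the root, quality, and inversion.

A dominant seventh, root position

The distinct note names are A, C#, E, G. Stacked in thirds they read A–C#–E–G, which is a dominant seventh chord on A.
A is the root of A dominant seventh; root in the bass means root position (figured bass 7).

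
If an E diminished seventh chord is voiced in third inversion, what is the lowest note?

The seventh of E diminished seventh (E–G–Bb–Db) is Db; that is the bass in third inversion.

Db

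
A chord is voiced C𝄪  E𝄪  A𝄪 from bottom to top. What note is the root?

The distinct letter names are C##, E##, A##. Arranged as a stack of thirds they read A##–C##–E##, so A## is the root (an A## minor triad).

A##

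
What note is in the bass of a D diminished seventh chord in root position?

D

In root position the root is lowest. For D diminished seventh (D–F–Ab–Cb) that is D.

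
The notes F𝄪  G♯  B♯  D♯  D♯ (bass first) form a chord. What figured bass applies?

The notes F##, G#, B#, D# stack in thirds as G#–B#–D#–F## — a G# major seventh chord. The bass F## is the seventh, so this is third inversion: figured 4/2.

4/2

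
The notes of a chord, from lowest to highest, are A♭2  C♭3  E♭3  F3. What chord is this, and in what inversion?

F half-diminished seventh, first inversion

The pitch classes Ab, Cb, Eb, F arrange in thirds as F–Ab–Cb–Eb: an F half-diminished seventh chord.
Ab is the third of F half-diminished seventh; third in the bass means first inversion (figured bass 6/5).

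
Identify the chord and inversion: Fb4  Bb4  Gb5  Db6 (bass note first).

Reducing to letter names: Fb, Bb, Gb, Db. These stack in thirds as Gb–Bb–Db–Fb — a Gb dominant seventh chord.
Fb is the seventh of Gb dominant seventh; seventh in the bass means third inversion (figured bass 4/2).

Gb dominant seventh, third inversion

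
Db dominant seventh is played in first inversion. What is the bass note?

In first inversion the third is lowest. For Db dominant seventh (Db–F–Ab–Cb) that is F.

F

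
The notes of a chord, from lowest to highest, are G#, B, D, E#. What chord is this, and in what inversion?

E# diminished seventh, first inversion

The pitch classes G#, B, D, E# arrange in thirds as E#–G#–B–D: an E# diminished seventh chord.
The lowest note is G#, the third of the chord, so this is first inversion (figured bass 6/5).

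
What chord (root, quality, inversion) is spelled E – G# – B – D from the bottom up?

Reducing to letter names: E, G#, B, D. These stack in thirds as E–G#–B–D — an E dominant seventh chord.
The lowest note is E, the root of the chord, so this is root position (figured bass 7).

E dominant seventh, root position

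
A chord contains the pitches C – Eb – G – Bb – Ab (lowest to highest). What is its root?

The distinct letter names are C, Eb, G, Bb, Ab. Arranged as a stack of thirds they read Ab–C–Eb–G–Bb, so Ab is the root (an Ab major ninth chord).

Ab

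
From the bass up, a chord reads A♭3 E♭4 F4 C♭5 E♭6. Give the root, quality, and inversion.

F half-diminished seventh, first inversion

The distinct note names are Ab, Eb, F, Cb. Stacked in thirds they read F–Ab–Cb–Eb, which is a half-diminished seventh chord on F.
Ab is the third of F half-diminished seventh; third in the bass means first inversion (figured bass 6/5).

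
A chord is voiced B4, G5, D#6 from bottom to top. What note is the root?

G

B, G, D# are the tones of a G augmented triad (G–B–D#), making G the root.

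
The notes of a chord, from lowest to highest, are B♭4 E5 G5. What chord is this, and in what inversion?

E diminished, second inversion

The distinct note names are Bb, E, G. Stacked in thirds they read E–G–Bb, which is a diminished triad on E.
With the fifth (Bb) in the bass, the chord is in second inversion (figured bass 6/4).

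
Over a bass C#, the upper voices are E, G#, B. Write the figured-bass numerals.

7

The notes C#, E, G#, B stack in thirds as C#–E–G#–B — a C# minor seventh chord. The bass C# is the root, so this is root position: figured 7.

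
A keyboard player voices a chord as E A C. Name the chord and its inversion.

The pitch classes E, A, C arrange in thirds as A–C–E: an A minor triad.
The lowest note is E, the fifth of the chord, so this is second inversion (figured bass 6/4).

A minor, second inversion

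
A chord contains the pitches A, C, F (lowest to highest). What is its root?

Reordering A, C, F into stacked thirds gives F–A–C; the bottom of that stack, F, is the root.

F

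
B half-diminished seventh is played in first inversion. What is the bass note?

B half-diminished seventh is B–D–F–A. First inversion places the third in the bass: D.

D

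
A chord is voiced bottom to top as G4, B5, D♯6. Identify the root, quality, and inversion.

Reducing to letter names: G, B, D#. These stack in thirds as G–B–D# — a G augmented triad.
G is the root of G augmented; root in the bass means root position (figured bass 5/3).

G augmented, root position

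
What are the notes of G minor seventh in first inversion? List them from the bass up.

G minor seventh is G–Bb–D–F. First inversion puts the third (Bb) in the bass, with the remaining tones above: Bb, D, F, G.

Bb, D, F, G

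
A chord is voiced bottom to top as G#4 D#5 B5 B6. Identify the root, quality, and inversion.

G# minor, root position

The distinct note names are G#, D#, B. Stacked in thirds they read G#–B–D#, which is a minor triad on G#.
With the root (G#) in the bass, the chord is in root position (figured bass 5/3).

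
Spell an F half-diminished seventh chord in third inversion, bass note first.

Eb, F, Ab, Cb

The chord tones are F–Ab–Cb–Eb. With the seventh (Eb) lowest for third inversion: Eb, F, Ab, Cb.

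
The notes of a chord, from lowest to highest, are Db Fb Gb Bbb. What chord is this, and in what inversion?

The distinct note names are Db, Fb, Gb, Bbb. Stacked in thirds they read Gb–Bbb–Db–Fb, which is a minor seventh chord on Gb.
Db is the fifth of Gb minor seventh; fifth in the bass means second inversion (figured bass 4/3).

Gb minor seventh, second inversion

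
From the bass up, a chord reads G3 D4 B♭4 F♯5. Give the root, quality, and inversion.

G minor-major seventh, root position

The pitch classes G, D, Bb, F# arrange in thirds as G–Bb–D–F#: a G minor-major seventh chord.
With the root (G) in the bass, the chord is in root position (figured bass 7).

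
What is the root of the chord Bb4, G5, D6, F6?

The distinct letter names are Bb, G, D, F. Arranged as a stack of thirds they read G–Bb–D–F, so G is the root (a G minor seventh chord).

G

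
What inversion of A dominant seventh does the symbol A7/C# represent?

first inversion

A7/C# means A dominant seventh with C# in the bass. C# is the third of A dominant seventh (A–C#–E–G), so this is first inversion.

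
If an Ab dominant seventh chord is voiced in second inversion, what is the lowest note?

The fifth of Ab dominant seventh (Ab–C–Eb–Gb) is Eb; that is the bass in second inversion.

Eb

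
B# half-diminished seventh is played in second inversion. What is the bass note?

In second inversion the fifth is lowest. For B# half-diminished seventh (B#–D#–F#–A#) that is F#.

F#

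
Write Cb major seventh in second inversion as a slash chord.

Second inversion of Cb major seventh has the fifth (Gb) in the bass. As a slash chord: Cbmaj7/Gb.

Cbmaj7/Gb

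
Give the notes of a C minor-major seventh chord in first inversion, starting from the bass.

The chord tones are C–Eb–G–B. With the third (Eb) lowest for first inversion: Eb, G, B, C.

Eb, G, B, C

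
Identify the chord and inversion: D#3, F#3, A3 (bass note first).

D# diminished, root position

The distinct note names are D#, F#, A. Stacked in thirds they read D#–F#–A, which is a diminished triad on D#.
The lowest note is D#, the root of the chord, so this is root position (figured bass 5/3).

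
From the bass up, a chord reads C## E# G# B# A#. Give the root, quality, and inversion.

The distinct note names are C##, E#, G#, B#, A#. Stacked in thirds they read A#–C##–E#–G#–B#, which is a dominant ninth chord on A#.
With the third (C##) in the bass, the chord is in first inversion.

A# dominant ninth, first inversion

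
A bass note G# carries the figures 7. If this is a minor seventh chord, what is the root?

G#

The figures 7 mean the root of the chord is in the bass. If G# is the root of a minor seventh chord, the root is G# (chord tones G#–B–D#–F#).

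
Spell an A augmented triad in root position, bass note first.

A augmented is A–C#–E#. Root position puts the root (A) in the bass, with the remaining tones above: A, C#, E#.

A, C#, E#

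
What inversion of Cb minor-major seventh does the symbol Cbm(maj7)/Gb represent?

Cbm(maj7)/Gb means Cb minor-major seventh with Gb in the bass. Gb is the fifth of Cb minor-major seventh (Cb–Ebb–Gb–Bb), so this is second inversion.

second inversion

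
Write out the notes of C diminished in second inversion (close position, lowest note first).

The chord tones are C–Eb–Gb. With the fifth (Gb) lowest for second inversion: Gb, C, Eb.

Gb, C, Eb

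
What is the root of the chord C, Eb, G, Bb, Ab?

Ab

C, Eb, G, Bb, Ab are the tones of an Ab major ninth chord (Ab–C–Eb–G–Bb), making Ab the root.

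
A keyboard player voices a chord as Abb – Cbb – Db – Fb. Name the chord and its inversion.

The pitch classes Abb, Cbb, Db, Fb arrange in thirds as Db–Fb–Abb–Cbb: a Db diminished seventh chord.
With the fifth (Abb) in the bass, the chord is in second inversion (figured bass 4/3).

Db diminished seventh, second inversion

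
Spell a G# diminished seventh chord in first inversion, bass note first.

Spelling G# diminished seventh: G#–B–D–F. In first inversion the third is bass, giving B, D, F, G# from the bottom.

B, D, F, G#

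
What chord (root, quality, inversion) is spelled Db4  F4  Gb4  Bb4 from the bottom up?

Reducing to letter names: Db, F, Gb, Bb. These stack in thirds as Gb–Bb–Db–F — a Gb major seventh chord.
Db is the fifth of Gb major seventh; fifth in the bass means second inversion (figured bass 4/3).

Gb major seventh, second inversion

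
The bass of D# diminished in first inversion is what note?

The third of D# diminished (D#–F#–A) is F#; that is the bass in first inversion.

F#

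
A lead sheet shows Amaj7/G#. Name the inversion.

third inversion

Amaj7/G# means A major seventh with G# in the bass. G# is the seventh of A major seventh (A–C#–E–G#), so this is third inversion.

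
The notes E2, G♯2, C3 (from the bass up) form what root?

E, G#, C are the tones of a C augmented triad (C–E–G#), making C the root.

C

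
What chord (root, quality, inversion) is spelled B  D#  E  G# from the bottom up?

E major seventh, second inversion

Reducing to letter names: B, D#, E, G#. These stack in thirds as E–G#–B–D# — an E major seventh chord.
The lowest note is B, the fifth of the chord, so this is second inversion (figured bass 4/3).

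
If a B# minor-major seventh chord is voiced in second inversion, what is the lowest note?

In second inversion the fifth is lowest. For B# minor-major seventh (B#–D#–F##–A##) that is F##.

F##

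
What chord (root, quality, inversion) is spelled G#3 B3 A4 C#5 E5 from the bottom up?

Reducing to letter names: G#, B, A, C#, E. These stack in thirds as A–C#–E–G#–B — an A major ninth chord.
With the seventh (G#) in the bass, the chord is in third inversion.

A major ninth, third inversion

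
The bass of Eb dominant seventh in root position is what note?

Eb

In root position the root is lowest. For Eb dominant seventh (Eb–G–Bb–Db) that is Eb.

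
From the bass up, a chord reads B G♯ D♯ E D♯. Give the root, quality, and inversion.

E major seventh, second inversion

Reducing to letter names: B, G#, D#, E. These stack in thirds as E–G#–B–D# — an E major seventh chord.
With the fifth (B) in the bass, the chord is in second inversion (figured bass 4/3).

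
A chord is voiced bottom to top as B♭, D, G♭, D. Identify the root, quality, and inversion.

Reducing to letter names: Bb, D, Gb. These stack in thirds as Gb–Bb–D — a Gb augmented triad.
The lowest note is Bb, the third of the chord, so this is first inversion (figured bass 6).

Gb augmented, first inversion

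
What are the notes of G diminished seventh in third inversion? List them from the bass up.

Fb, G, Bb, Db

G diminished seventh is G–Bb–Db–Fb. Third inversion puts the seventh (Fb) in the bass, with the remaining tones above: Fb, G, Bb, Db.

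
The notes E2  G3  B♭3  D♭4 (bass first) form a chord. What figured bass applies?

The notes E, G, Bb, Db stack in thirds as E–G–Bb–Db — an E diminished seventh chord. The bass E is the root, so this is root position: figured 7.

7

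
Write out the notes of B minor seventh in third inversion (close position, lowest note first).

A, B, D, F#

B minor seventh is B–D–F#–A. Third inversion puts the seventh (A) in the bass, with the remaining tones above: A, B, D, F#.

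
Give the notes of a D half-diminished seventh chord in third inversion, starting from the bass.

C, D, F, Ab

D half-diminished seventh is D–F–Ab–C. Third inversion puts the seventh (C) in the bass, with the remaining tones above: C, D, F, Ab.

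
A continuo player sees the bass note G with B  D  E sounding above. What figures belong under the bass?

The notes G, B, D, E stack in thirds as E–G–B–D — an E minor seventh chord. The bass G is the third, so this is first inversion: figured 6/5.

6/5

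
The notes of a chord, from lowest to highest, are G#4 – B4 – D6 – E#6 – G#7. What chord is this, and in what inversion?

E# diminished seventh, first inversion

Reducing to letter names: G#, B, D, E#. These stack in thirds as E#–G#–B–D — an E# diminished seventh chord.
G# is the third of E# diminished seventh; third in the bass means first inversion (figured bass 6/5).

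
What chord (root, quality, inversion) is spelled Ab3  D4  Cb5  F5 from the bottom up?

Reducing to letter names: Ab, D, Cb, F. These stack in thirds as D–F–Ab–Cb — a D diminished seventh chord.
Ab is the fifth of D diminished seventh; fifth in the bass means second inversion (figured bass 4/3).

D diminished seventh, second inversion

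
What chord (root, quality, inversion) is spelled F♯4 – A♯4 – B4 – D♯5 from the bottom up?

Reducing to letter names: F#, A#, B, D#. These stack in thirds as B–D#–F#–A# — a B major seventh chord.
With the fifth (F#) in the bass, the chord is in second inversion (figured bass 4/3).

B major seventh, second inversion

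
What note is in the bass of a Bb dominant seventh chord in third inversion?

Ab

The seventh of Bb dominant seventh (Bb–D–F–Ab) is Ab; that is the bass in third inversion.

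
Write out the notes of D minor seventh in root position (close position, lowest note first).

Spelling D minor seventh: D–F–A–C. In root position the root is bass, giving D, F, A, C from the bottom.

D, F, A, C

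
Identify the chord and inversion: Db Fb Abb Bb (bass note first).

The distinct note names are Db, Fb, Abb, Bb. Stacked in thirds they read Bb–Db–Fb–Abb, which is a diminished seventh chord on Bb.
The lowest note is Db, the third of the chord, so this is first inversion (figured bass 6/5).

Bb diminished seventh, first inversion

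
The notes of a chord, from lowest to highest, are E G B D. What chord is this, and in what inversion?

The pitch classes E, G, B, D arrange in thirds as E–G–B–D: an E minor seventh chord.
The lowest note is E, the root of the chord, so this is root position (figured bass 7).

E minor seventh, root position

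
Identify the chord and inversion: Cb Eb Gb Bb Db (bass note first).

The distinct note names are Cb, Eb, Gb, Bb, Db. Stacked in thirds they read Cb–Eb–Gb–Bb–Db, which is a major ninth chord on Cb.
With the root (Cb) in the bass, the chord is in root position.

Cb major ninth, root position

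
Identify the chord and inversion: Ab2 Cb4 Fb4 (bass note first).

Reducing to letter names: Ab, Cb, Fb. These stack in thirds as Fb–Ab–Cb — an Fb major triad.
With the third (Ab) in the bass, the chord is in first inversion (figured bass 6).

Fb major, first inversion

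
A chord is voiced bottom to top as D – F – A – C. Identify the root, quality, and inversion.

D minor seventh, root position

The distinct note names are D, F, A, C. Stacked in thirds they read D–F–A–C, which is a minor seventh chord on D.
The lowest note is D, the root of the chord, so this is root position (figured bass 7).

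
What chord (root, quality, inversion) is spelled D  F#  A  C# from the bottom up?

The distinct note names are D, F#, A, C#. Stacked in thirds they read D–F#–A–C#, which is a major seventh chord on D.
With the root (D) in the bass, the chord is in root position (figured bass 7).

D major seventh, root position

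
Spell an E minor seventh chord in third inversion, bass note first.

D, E, G, B

Spelling E minor seventh: E–G–B–D. In third inversion the seventh is bass, giving D, E, G, B from the bottom.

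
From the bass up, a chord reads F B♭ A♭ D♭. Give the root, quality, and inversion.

Bb minor seventh, second inversion

Reducing to letter names: F, Bb, Ab, Db. These stack in thirds as Bb–Db–F–Ab — a Bb minor seventh chord.
F is the fifth of Bb minor seventh; fifth in the bass means second inversion (figured bass 4/3).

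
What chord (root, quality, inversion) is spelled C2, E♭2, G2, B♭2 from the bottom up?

The pitch classes C, Eb, G, Bb arrange in thirds as C–Eb–G–Bb: a C minor seventh chord.
The lowest note is C, the root of the chord, so this is root position (figured bass 7).

C minor seventh, root position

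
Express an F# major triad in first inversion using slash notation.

First inversion of F# major has the third (A#) in the bass. As a slash chord: F#/A#.

F#/A#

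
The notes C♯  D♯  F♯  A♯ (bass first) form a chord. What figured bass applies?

The notes C#, D#, F#, A# stack in thirds as D#–F#–A#–C# — a D# minor seventh chord. The bass C# is the seventh, so this is third inversion: figured 4/2.

4/2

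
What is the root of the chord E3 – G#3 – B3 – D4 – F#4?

E, G#, B, D, F# are the tones of an E dominant ninth chord (E–G#–B–D–F#), making E the root.

E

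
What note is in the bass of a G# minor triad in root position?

In root position the root is lowest. For G# minor (G#–B–D#) that is G#.

G#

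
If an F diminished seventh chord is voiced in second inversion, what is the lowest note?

Cb

F diminished seventh is F–Ab–Cb–Ebb. Second inversion places the fifth in the bass: Cb.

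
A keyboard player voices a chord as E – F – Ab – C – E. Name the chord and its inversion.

The pitch classes E, F, Ab, C arrange in thirds as F–Ab–C–E: an F minor-major seventh chord.
With the seventh (E) in the bass, the chord is in third inversion (figured bass 4/2).

F minor-major seventh, third inversion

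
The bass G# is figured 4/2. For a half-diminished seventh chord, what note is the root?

The figures 4/2 mean the seventh of the chord is in the bass. If G# is the seventh of a half-diminished seventh chord, the root is A# (chord tones A#–C#–E–G#).

A#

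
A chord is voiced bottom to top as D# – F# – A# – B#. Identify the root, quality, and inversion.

The pitch classes D#, F#, A#, B# arrange in thirds as B#–D#–F#–A#: a B# half-diminished seventh chord.
With the third (D#) in the bass, the chord is in first inversion (figured bass 6/5).

B# half-diminished seventh, first inversion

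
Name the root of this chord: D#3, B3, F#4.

B

D#, B, F# are the tones of a B major triad (B–D#–F#), making B the root.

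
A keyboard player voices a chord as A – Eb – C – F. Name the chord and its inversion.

Reducing to letter names: A, Eb, C, F. These stack in thirds as F–A–C–Eb — an F dominant seventh chord.
With the third (A) in the bass, the chord is in first inversion (figured bass 6/5).

F dominant seventh, first inversion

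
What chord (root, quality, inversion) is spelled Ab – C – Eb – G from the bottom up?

Ab major seventh, root position

Reducing to letter names: Ab, C, Eb, G. These stack in thirds as Ab–C–Eb–G — an Ab major seventh chord.
Ab is the root of Ab major seventh; root in the bass means root position (figured bass 7).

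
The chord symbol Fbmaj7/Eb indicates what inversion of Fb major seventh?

Fbmaj7/Eb means Fb major seventh with Eb in the bass. Eb is the seventh of Fb major seventh (Fb–Ab–Cb–Eb), so this is third inversion.

third inversion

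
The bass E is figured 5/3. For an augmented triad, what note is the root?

The figures 5/3 mean the root of the chord is in the bass. If E is the root of an augmented triad, the root is E (chord tones E–G#–B#).

E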